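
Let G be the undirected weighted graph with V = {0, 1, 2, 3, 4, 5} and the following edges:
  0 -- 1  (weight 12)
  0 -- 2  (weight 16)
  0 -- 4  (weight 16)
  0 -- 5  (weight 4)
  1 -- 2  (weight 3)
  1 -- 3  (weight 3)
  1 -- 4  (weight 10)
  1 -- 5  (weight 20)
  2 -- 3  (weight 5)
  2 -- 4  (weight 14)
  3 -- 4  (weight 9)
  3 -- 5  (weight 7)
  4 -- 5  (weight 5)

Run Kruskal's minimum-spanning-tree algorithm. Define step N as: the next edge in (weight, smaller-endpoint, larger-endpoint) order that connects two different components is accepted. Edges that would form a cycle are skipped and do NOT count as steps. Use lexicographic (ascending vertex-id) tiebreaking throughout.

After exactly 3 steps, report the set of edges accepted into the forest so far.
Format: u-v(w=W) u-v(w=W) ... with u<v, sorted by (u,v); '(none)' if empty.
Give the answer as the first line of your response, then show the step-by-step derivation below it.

0-5(w=4) 1-2(w=3) 1-3(w=3)

step 1: add edge 1-2 (w=3); MST = {1-2(w=3)}
step 2: add edge 1-3 (w=3); MST = {1-2(w=3) 1-3(w=3)}
step 3: add edge 0-5 (w=4); MST = {0-5(w=4) 1-2(w=3) 1-3(w=3)}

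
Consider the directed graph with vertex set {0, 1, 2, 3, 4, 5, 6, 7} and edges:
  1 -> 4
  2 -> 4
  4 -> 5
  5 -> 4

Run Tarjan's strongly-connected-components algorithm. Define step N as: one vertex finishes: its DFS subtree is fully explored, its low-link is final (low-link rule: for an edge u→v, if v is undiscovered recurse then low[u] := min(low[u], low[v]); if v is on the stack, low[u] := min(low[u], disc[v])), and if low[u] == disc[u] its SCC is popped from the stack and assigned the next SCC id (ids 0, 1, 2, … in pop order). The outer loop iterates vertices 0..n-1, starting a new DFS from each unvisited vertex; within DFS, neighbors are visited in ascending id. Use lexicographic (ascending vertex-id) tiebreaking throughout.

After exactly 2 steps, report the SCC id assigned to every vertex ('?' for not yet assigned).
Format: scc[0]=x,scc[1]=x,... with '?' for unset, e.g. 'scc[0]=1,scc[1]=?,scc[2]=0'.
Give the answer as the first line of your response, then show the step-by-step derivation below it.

scc[0]=0,scc[1]=?,scc[2]=?,scc[3]=?,scc[4]=?,scc[5]=?,scc[6]=?,scc[7]=?

step 1: low=(low[0]=0,low[1]=?,low[2]=?,low[3]=?,low[4]=?,low[5]=?,low[6]=?,low[7]=?); scc=(scc[0]=0,scc[1]=?,scc[2]=?,scc[3]=?,scc[4]=?,scc[5]=?,scc[6]=?,scc[7]=?)
step 2: low=(low[0]=0,low[1]=1,low[2]=?,low[3]=?,low[4]=2,low[5]=2,low[6]=?,low[7]=?); scc=(scc[0]=0,scc[1]=?,scc[2]=?,scc[3]=?,scc[4]=?,scc[5]=?,scc[6]=?,scc[7]=?)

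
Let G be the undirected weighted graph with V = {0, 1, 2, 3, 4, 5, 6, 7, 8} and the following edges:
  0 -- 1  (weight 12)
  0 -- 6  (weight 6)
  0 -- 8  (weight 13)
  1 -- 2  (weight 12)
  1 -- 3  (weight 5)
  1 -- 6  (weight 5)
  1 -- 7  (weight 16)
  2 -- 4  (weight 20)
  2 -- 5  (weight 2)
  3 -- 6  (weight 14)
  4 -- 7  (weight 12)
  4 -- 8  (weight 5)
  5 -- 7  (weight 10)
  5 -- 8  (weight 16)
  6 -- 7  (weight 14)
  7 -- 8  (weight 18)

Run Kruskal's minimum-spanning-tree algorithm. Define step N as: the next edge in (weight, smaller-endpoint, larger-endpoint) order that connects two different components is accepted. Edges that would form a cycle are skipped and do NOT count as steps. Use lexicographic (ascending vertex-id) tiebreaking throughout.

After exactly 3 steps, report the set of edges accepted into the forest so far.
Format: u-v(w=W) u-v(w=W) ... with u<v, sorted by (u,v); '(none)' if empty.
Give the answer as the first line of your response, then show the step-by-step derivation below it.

1-3(w=5) 1-6(w=5) 2-5(w=2)

step 1: add edge 2-5 (w=2); MST = {2-5(w=2)}
step 2: add edge 1-3 (w=5); MST = {1-3(w=5) 2-5(w=2)}
step 3: add edge 1-6 (w=5); MST = {1-3(w=5) 1-6(w=5) 2-5(w=2)}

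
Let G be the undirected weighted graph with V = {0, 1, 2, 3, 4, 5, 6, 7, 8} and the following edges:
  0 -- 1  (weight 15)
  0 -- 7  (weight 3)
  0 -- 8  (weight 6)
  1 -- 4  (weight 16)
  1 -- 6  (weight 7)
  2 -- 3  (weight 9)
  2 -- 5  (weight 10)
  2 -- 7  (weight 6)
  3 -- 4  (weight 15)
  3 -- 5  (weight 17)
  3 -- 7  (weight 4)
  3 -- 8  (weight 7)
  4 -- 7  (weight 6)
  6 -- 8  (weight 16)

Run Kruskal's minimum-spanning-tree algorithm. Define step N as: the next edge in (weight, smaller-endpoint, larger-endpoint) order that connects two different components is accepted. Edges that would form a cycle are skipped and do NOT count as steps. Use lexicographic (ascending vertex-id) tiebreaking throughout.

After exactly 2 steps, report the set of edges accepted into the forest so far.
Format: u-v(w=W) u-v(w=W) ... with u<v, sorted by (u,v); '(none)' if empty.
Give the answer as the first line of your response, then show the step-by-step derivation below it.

0-7(w=3) 3-7(w=4)

step 1: add edge 0-7 (w=3); MST = {0-7(w=3)}
step 2: add edge 3-7 (w=4); MST = {0-7(w=3) 3-7(w=4)}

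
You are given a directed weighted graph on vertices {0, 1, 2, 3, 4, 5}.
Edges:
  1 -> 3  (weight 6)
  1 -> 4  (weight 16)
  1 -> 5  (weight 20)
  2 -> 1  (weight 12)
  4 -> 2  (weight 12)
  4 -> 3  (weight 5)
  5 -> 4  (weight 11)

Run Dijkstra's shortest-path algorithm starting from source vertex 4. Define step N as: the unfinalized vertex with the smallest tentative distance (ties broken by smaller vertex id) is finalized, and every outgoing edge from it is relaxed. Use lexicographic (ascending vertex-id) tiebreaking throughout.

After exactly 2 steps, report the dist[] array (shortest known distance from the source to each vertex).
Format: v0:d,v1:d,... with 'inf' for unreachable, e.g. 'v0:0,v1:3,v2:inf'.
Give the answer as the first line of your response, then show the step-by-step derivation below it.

v0:inf,v1:inf,v2:12,v3:5,v4:0,v5:inf

step 1: dist = v0:inf,v1:inf,v2:12,v3:5,v4:0,v5:inf
step 2: dist = v0:inf,v1:inf,v2:12,v3:5,v4:0,v5:inf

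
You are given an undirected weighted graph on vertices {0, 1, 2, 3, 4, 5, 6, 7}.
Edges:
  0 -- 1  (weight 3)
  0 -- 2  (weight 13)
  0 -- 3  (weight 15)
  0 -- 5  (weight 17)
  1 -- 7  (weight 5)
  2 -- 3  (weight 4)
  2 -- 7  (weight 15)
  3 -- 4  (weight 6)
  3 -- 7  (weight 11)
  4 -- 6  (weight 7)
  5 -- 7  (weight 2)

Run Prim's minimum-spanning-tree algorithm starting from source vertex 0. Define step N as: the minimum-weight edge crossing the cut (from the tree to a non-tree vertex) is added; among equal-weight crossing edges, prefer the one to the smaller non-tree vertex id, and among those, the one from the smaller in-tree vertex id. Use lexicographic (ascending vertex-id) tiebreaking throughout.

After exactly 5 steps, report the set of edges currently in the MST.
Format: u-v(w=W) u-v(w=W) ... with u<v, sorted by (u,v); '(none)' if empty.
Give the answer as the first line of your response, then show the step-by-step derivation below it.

0-1(w=3) 1-7(w=5) 2-3(w=4) 3-7(w=11) 5-7(w=2)

step 1: add edge 0-1 (w=3); MST = {0-1(w=3)}
step 2: add edge 1-7 (w=5); MST = {0-1(w=3) 1-7(w=5)}
step 3: add edge 5-7 (w=2); MST = {0-1(w=3) 1-7(w=5) 5-7(w=2)}
step 4: add edge 3-7 (w=11); MST = {0-1(w=3) 1-7(w=5) 3-7(w=11) 5-7(w=2)}
step 5: add edge 2-3 (w=4); MST = {0-1(w=3) 1-7(w=5) 2-3(w=4) 3-7(w=11) 5-7(w=2)}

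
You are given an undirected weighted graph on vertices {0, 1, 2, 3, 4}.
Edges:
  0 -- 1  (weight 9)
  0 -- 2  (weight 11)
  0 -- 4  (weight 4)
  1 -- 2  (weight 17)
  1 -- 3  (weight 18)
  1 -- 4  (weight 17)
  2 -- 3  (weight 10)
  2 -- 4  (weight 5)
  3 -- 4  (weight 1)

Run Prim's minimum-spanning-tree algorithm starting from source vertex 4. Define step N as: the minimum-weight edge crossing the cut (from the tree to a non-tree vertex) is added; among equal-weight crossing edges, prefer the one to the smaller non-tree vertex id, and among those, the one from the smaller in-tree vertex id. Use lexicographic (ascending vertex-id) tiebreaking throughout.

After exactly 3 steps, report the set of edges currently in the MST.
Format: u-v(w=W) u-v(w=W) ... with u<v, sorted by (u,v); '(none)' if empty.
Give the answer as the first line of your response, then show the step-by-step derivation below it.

0-4(w=4) 2-4(w=5) 3-4(w=1)

step 1: add edge 3-4 (w=1); MST = {3-4(w=1)}
step 2: add edge 0-4 (w=4); MST = {0-4(w=4) 3-4(w=1)}
step 3: add edge 2-4 (w=5); MST = {0-4(w=4) 2-4(w=5) 3-4(w=1)}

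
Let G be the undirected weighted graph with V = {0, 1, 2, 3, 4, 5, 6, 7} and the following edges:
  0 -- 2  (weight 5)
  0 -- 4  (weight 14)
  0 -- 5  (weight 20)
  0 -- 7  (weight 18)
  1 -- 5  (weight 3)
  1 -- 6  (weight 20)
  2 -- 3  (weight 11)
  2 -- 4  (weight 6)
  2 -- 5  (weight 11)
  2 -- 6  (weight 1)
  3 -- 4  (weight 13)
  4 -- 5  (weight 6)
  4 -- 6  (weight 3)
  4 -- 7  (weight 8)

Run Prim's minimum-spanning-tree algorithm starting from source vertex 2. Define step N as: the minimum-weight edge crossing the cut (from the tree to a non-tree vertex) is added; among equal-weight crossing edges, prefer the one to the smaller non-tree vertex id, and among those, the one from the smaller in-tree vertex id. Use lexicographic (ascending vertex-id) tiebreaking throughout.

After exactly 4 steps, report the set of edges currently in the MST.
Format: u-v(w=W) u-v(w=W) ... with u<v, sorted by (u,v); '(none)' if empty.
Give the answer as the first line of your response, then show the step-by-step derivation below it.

0-2(w=5) 2-6(w=1) 4-5(w=6) 4-6(w=3)

step 1: add edge 2-6 (w=1); MST = {2-6(w=1)}
step 2: add edge 4-6 (w=3); MST = {2-6(w=1) 4-6(w=3)}
step 3: add edge 0-2 (w=5); MST = {0-2(w=5) 2-6(w=1) 4-6(w=3)}
step 4: add edge 4-5 (w=6); MST = {0-2(w=5) 2-6(w=1) 4-5(w=6) 4-6(w=3)}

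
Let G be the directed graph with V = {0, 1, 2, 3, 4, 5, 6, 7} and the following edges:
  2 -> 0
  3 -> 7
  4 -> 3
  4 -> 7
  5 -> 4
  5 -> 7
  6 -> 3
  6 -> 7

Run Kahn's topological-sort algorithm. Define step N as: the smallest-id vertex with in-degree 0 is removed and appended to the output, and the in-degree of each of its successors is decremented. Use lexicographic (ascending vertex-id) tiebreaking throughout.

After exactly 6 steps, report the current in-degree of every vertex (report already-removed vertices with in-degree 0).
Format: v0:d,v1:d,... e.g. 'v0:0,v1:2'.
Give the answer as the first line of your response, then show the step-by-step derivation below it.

v0:0,v1:0,v2:0,v3:0,v4:0,v5:0,v6:0,v7:1

step 1: output 1; order=[1]; indeg=(1,0,0,2,1,0,0,4)
step 2: output 2; order=[1,2]; indeg=(0,0,0,2,1,0,0,4)
step 3: output 0; order=[1,2,0]; indeg=(0,0,0,2,1,0,0,4)
step 4: output 5; order=[1,2,0,5]; indeg=(0,0,0,2,0,0,0,3)
step 5: output 4; order=[1,2,0,5,4]; indeg=(0,0,0,1,0,0,0,2)
step 6: output 6; order=[1,2,0,5,4,6]; indeg=(0,0,0,0,0,0,0,1)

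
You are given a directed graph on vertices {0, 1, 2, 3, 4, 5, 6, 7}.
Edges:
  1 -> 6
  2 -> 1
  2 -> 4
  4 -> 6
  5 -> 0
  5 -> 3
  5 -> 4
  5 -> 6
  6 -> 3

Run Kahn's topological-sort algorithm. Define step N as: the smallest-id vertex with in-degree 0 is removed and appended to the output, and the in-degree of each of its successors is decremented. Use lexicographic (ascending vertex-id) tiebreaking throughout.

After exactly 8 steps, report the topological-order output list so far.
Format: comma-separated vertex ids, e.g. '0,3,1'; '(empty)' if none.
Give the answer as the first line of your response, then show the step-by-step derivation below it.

2,1,5,0,4,6,3,7

step 1: output 2; order=[2]; indeg=(1,0,0,2,1,0,3,0)
step 2: output 1; order=[2,1]; indeg=(1,0,0,2,1,0,2,0)
step 3: output 5; order=[2,1,5]; indeg=(0,0,0,1,0,0,1,0)
step 4: output 0; order=[2,1,5,0]; indeg=(0,0,0,1,0,0,1,0)
step 5: output 4; order=[2,1,5,0,4]; indeg=(0,0,0,1,0,0,0,0)
step 6: output 6; order=[2,1,5,0,4,6]; indeg=(0,0,0,0,0,0,0,0)
step 7: output 3; order=[2,1,5,0,4,6,3]; indeg=(0,0,0,0,0,0,0,0)
step 8: output 7; order=[2,1,5,0,4,6,3,7]; indeg=(0,0,0,0,0,0,0,0)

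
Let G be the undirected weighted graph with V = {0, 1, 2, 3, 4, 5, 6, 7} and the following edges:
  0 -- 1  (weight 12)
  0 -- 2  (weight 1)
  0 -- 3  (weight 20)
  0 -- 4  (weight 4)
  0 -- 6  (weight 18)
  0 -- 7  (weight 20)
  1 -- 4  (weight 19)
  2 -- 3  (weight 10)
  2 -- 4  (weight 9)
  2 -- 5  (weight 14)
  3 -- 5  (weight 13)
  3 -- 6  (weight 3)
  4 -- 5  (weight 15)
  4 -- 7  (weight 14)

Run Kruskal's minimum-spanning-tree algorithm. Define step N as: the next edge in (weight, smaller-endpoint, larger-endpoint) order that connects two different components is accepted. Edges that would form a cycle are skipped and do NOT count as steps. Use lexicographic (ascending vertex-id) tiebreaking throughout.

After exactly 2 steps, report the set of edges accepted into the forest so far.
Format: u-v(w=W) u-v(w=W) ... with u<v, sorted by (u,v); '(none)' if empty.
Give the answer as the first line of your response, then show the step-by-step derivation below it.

0-2(w=1) 3-6(w=3)

step 1: add edge 0-2 (w=1); MST = {0-2(w=1)}
step 2: add edge 3-6 (w=3); MST = {0-2(w=1) 3-6(w=3)}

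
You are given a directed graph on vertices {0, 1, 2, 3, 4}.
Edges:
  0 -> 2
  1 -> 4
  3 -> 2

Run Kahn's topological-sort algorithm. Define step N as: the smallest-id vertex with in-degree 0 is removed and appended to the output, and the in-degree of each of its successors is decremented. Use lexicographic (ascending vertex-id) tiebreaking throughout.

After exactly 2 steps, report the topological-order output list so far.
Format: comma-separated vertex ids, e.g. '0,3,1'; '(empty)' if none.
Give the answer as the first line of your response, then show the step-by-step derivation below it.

0,1

step 1: output 0; order=[0]; indeg=(0,0,1,0,1)
step 2: output 1; order=[0,1]; indeg=(0,0,1,0,0)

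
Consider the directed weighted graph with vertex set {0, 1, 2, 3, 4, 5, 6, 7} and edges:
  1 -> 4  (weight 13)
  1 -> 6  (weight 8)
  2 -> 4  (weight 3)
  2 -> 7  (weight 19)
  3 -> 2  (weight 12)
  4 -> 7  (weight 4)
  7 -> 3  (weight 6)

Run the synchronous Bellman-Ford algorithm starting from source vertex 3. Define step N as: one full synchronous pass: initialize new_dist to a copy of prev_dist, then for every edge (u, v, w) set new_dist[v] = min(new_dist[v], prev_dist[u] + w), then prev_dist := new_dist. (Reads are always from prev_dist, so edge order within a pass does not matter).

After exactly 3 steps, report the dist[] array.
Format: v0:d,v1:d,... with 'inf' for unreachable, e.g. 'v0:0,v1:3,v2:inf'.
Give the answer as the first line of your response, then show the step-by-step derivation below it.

v0:inf,v1:inf,v2:12,v3:0,v4:15,v5:inf,v6:inf,v7:19

step 1: dist = v0:inf,v1:inf,v2:12,v3:0,v4:inf,v5:inf,v6:inf,v7:inf
step 2: dist = v0:inf,v1:inf,v2:12,v3:0,v4:15,v5:inf,v6:inf,v7:31
step 3: dist = v0:inf,v1:inf,v2:12,v3:0,v4:15,v5:inf,v6:inf,v7:19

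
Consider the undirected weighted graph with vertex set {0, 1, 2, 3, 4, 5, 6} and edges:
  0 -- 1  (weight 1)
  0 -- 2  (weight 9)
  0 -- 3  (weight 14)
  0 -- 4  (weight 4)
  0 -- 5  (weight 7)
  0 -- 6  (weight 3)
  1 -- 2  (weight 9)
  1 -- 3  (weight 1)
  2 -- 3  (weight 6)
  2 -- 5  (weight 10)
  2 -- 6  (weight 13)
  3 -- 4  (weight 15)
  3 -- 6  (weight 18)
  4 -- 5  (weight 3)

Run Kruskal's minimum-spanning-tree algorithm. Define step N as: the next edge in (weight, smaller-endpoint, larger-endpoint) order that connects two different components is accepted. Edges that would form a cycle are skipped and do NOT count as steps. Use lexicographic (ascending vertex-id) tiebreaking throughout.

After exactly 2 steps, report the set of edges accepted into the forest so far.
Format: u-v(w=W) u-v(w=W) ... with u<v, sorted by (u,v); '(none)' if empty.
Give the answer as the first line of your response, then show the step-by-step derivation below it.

0-1(w=1) 1-3(w=1)

step 1: add edge 0-1 (w=1); MST = {0-1(w=1)}
step 2: add edge 1-3 (w=1); MST = {0-1(w=1) 1-3(w=1)}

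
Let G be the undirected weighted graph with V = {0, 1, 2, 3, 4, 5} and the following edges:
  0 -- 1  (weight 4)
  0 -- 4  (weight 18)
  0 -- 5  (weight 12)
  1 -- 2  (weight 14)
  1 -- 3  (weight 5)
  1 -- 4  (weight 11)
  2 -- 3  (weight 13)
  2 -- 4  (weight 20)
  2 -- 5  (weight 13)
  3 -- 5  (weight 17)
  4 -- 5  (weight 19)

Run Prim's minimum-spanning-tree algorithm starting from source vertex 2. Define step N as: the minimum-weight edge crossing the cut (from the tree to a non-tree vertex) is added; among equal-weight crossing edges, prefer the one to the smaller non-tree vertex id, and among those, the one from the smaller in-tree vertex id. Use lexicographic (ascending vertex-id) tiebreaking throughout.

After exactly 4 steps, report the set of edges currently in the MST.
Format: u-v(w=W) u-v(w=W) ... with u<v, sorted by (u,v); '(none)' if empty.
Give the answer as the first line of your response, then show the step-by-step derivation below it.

0-1(w=4) 1-3(w=5) 1-4(w=11) 2-3(w=13)

step 1: add edge 2-3 (w=13); MST = {2-3(w=13)}
step 2: add edge 1-3 (w=5); MST = {1-3(w=5) 2-3(w=13)}
step 3: add edge 0-1 (w=4); MST = {0-1(w=4) 1-3(w=5) 2-3(w=13)}
step 4: add edge 1-4 (w=11); MST = {0-1(w=4) 1-3(w=5) 1-4(w=11) 2-3(w=13)}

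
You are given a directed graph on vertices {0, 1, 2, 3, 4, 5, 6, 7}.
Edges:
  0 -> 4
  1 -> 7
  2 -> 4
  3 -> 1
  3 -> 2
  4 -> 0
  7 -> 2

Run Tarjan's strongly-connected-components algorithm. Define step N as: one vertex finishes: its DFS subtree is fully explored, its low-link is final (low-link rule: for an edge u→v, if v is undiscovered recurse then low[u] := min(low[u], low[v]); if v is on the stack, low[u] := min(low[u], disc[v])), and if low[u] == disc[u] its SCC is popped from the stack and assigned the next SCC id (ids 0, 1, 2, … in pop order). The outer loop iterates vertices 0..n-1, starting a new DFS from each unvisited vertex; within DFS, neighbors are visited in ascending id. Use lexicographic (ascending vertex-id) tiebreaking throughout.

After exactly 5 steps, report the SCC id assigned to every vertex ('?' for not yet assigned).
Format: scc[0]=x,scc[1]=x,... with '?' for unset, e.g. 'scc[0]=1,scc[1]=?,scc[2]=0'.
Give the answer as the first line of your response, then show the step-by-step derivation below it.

scc[0]=0,scc[1]=3,scc[2]=1,scc[3]=?,scc[4]=0,scc[5]=?,scc[6]=?,scc[7]=2

step 1: low=(low[0]=0,low[1]=?,low[2]=?,low[3]=?,low[4]=0,low[5]=?,low[6]=?,low[7]=?); scc=(scc[0]=?,scc[1]=?,scc[2]=?,scc[3]=?,scc[4]=?,scc[5]=?,scc[6]=?,scc[7]=?)
step 2: low=(low[0]=0,low[1]=?,low[2]=?,low[3]=?,low[4]=0,low[5]=?,low[6]=?,low[7]=?); scc=(scc[0]=0,scc[1]=?,scc[2]=?,scc[3]=?,scc[4]=0,scc[5]=?,scc[6]=?,scc[7]=?)
step 3: low=(low[0]=0,low[1]=2,low[2]=4,low[3]=?,low[4]=0,low[5]=?,low[6]=?,low[7]=3); scc=(scc[0]=0,scc[1]=?,scc[2]=1,scc[3]=?,scc[4]=0,scc[5]=?,scc[6]=?,scc[7]=?)
step 4: low=(low[0]=0,low[1]=2,low[2]=4,low[3]=?,low[4]=0,low[5]=?,low[6]=?,low[7]=3); scc=(scc[0]=0,scc[1]=?,scc[2]=1,scc[3]=?,scc[4]=0,scc[5]=?,scc[6]=?,scc[7]=2)
step 5: low=(low[0]=0,low[1]=2,low[2]=4,low[3]=?,low[4]=0,low[5]=?,low[6]=?,low[7]=3); scc=(scc[0]=0,scc[1]=3,scc[2]=1,scc[3]=?,scc[4]=0,scc[5]=?,scc[6]=?,scc[7]=2)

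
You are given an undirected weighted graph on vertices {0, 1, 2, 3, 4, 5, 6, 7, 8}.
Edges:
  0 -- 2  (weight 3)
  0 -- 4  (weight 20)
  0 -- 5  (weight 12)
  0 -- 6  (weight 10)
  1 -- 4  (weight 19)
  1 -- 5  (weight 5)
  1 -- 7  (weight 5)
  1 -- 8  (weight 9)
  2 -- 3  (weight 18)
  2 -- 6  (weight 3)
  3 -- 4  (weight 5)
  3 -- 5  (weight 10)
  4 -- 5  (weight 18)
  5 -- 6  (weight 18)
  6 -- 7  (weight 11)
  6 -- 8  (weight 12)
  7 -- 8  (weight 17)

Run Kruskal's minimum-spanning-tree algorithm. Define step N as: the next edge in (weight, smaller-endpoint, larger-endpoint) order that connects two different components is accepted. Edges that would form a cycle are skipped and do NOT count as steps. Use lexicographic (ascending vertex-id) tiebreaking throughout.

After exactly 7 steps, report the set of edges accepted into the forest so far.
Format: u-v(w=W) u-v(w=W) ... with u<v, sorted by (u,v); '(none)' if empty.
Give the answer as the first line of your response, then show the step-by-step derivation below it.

0-2(w=3) 1-5(w=5) 1-7(w=5) 1-8(w=9) 2-6(w=3) 3-4(w=5) 3-5(w=10)

step 1: add edge 0-2 (w=3); MST = {0-2(w=3)}
step 2: add edge 2-6 (w=3); MST = {0-2(w=3) 2-6(w=3)}
step 3: add edge 1-5 (w=5); MST = {0-2(w=3) 1-5(w=5) 2-6(w=3)}
step 4: add edge 1-7 (w=5); MST = {0-2(w=3) 1-5(w=5) 1-7(w=5) 2-6(w=3)}
step 5: add edge 3-4 (w=5); MST = {0-2(w=3) 1-5(w=5) 1-7(w=5) 2-6(w=3) 3-4(w=5)}
step 6: add edge 1-8 (w=9); MST = {0-2(w=3) 1-5(w=5) 1-7(w=5) 1-8(w=9) 2-6(w=3) 3-4(w=5)}
step 7: add edge 3-5 (w=10); MST = {0-2(w=3) 1-5(w=5) 1-7(w=5) 1-8(w=9) 2-6(w=3) 3-4(w=5) 3-5(w=10)}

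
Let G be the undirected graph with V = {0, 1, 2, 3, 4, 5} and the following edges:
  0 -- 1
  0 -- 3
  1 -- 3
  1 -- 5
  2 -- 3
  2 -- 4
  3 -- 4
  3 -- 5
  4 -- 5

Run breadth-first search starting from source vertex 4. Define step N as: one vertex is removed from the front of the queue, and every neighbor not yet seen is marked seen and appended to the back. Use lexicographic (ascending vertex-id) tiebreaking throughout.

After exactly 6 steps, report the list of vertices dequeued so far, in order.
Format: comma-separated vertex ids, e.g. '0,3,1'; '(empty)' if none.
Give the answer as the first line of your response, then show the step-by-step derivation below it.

4,2,3,5,0,1

step 1: dequeue 4; queue=[2,3,5]; order=4
step 2: dequeue 2; queue=[3,5]; order=4,2
step 3: dequeue 3; queue=[5,0,1]; order=4,2,3
step 4: dequeue 5; queue=[0,1]; order=4,2,3,5
step 5: dequeue 0; queue=[1]; order=4,2,3,5,0
step 6: dequeue 1; queue=[(empty)]; order=4,2,3,5,0,1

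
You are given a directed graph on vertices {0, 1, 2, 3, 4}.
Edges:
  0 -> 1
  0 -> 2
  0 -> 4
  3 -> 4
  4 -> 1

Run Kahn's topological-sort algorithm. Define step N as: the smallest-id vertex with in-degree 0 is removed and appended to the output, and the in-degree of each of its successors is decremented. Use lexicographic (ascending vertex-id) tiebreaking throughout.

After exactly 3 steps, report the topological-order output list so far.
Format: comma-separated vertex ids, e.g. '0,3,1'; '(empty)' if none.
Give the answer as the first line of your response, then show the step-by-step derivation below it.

0,2,3

step 1: output 0; order=[0]; indeg=(0,1,0,0,1)
step 2: output 2; order=[0,2]; indeg=(0,1,0,0,1)
step 3: output 3; order=[0,2,3]; indeg=(0,1,0,0,0)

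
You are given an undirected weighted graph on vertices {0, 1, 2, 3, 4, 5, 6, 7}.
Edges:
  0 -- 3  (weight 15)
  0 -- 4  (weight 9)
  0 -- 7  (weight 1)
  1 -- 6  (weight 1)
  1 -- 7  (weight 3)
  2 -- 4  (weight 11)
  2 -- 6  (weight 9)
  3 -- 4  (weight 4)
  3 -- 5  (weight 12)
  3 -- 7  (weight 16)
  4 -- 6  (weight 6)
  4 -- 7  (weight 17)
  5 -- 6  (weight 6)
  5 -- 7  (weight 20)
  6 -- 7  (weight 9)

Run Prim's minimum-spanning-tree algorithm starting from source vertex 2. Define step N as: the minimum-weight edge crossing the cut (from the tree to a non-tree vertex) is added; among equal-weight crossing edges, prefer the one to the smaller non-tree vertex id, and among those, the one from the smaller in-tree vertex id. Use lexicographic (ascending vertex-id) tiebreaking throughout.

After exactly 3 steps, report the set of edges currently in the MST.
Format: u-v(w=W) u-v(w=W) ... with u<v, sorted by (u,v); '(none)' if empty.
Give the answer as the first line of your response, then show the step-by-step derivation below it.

1-6(w=1) 1-7(w=3) 2-6(w=9)

step 1: add edge 2-6 (w=9); MST = {2-6(w=9)}
step 2: add edge 1-6 (w=1); MST = {1-6(w=1) 2-6(w=9)}
step 3: add edge 1-7 (w=3); MST = {1-6(w=1) 1-7(w=3) 2-6(w=9)}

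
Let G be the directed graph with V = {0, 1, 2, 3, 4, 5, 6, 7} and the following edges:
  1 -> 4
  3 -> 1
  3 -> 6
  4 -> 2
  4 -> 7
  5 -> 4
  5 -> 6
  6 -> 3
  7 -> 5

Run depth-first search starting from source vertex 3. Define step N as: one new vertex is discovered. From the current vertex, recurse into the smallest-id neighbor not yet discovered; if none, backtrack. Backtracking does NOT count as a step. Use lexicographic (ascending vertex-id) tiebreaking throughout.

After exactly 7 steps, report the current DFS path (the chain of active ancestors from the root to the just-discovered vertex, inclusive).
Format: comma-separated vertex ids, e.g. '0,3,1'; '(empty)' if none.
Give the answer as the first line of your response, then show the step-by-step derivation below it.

3,1,4,7,5,6

step 1: discover 3; path=3; order=3
step 2: discover 1; path=3>1; order=3,1
step 3: discover 4; path=3>1>4; order=3,1,4
step 4: discover 2; path=3>1>4>2; order=3,1,4,2
step 5: discover 7; path=3>1>4>7; order=3,1,4,2,7
step 6: discover 5; path=3>1>4>7>5; order=3,1,4,2,7,5
step 7: discover 6; path=3>1>4>7>5>6; order=3,1,4,2,7,5,6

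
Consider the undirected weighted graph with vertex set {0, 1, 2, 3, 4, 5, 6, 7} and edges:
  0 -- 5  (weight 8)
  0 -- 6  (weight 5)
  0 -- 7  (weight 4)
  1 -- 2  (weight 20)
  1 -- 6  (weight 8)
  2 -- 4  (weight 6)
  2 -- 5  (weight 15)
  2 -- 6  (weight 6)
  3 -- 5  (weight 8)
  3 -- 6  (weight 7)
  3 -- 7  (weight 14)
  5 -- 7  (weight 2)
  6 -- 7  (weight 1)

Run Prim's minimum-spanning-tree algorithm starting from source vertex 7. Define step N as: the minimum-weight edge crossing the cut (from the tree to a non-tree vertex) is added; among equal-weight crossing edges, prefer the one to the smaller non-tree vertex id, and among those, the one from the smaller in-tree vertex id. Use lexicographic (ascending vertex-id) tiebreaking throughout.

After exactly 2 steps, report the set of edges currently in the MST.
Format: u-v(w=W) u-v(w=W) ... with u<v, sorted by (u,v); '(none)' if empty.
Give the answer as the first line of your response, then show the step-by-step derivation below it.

5-7(w=2) 6-7(w=1)

step 1: add edge 6-7 (w=1); MST = {6-7(w=1)}
step 2: add edge 5-7 (w=2); MST = {5-7(w=2) 6-7(w=1)}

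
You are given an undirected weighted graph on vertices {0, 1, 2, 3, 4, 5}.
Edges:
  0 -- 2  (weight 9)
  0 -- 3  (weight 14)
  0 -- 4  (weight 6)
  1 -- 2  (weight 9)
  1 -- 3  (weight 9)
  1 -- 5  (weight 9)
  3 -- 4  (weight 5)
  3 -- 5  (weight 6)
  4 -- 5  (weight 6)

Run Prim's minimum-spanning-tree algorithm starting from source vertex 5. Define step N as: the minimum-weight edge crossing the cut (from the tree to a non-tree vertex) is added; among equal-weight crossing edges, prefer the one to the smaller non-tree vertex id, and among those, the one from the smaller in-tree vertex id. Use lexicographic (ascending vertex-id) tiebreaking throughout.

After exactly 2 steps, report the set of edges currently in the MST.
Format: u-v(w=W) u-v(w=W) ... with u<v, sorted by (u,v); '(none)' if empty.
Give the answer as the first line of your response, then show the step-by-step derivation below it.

3-4(w=5) 3-5(w=6)

step 1: add edge 3-5 (w=6); MST = {3-5(w=6)}
step 2: add edge 3-4 (w=5); MST = {3-4(w=5) 3-5(w=6)}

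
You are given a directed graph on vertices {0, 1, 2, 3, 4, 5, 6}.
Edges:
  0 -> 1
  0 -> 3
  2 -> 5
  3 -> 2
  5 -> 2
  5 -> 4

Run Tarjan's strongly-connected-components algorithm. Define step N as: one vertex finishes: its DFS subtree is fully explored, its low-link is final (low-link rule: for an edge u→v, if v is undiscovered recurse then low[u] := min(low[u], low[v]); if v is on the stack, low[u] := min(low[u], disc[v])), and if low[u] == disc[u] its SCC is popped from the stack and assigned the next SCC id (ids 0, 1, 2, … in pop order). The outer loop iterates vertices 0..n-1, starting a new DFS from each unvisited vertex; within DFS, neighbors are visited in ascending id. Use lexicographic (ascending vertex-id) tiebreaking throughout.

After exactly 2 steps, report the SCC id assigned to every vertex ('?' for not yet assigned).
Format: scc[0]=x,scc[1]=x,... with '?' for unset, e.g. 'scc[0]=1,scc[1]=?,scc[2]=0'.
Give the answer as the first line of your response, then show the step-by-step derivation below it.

scc[0]=?,scc[1]=0,scc[2]=?,scc[3]=?,scc[4]=1,scc[5]=?,scc[6]=?

step 1: low=(low[0]=0,low[1]=1,low[2]=?,low[3]=?,low[4]=?,low[5]=?,low[6]=?); scc=(scc[0]=?,scc[1]=0,scc[2]=?,scc[3]=?,scc[4]=?,scc[5]=?,scc[6]=?)
step 2: low=(low[0]=0,low[1]=1,low[2]=3,low[3]=2,low[4]=5,low[5]=3,low[6]=?); scc=(scc[0]=?,scc[1]=0,scc[2]=?,scc[3]=?,scc[4]=1,scc[5]=?,scc[6]=?)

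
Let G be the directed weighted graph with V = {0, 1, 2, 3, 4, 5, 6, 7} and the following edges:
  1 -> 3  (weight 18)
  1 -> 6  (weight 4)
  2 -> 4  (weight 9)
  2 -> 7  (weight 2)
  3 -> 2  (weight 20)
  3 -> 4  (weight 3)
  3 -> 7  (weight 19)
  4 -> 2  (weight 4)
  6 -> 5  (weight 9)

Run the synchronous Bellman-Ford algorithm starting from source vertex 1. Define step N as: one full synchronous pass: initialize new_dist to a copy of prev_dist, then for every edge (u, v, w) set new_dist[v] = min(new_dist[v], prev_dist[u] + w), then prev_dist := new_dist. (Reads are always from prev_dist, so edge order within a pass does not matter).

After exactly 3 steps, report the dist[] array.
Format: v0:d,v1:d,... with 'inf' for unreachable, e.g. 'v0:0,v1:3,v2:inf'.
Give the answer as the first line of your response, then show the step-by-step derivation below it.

v0:inf,v1:0,v2:25,v3:18,v4:21,v5:13,v6:4,v7:37

step 1: dist = v0:inf,v1:0,v2:inf,v3:18,v4:inf,v5:inf,v6:4,v7:inf
step 2: dist = v0:inf,v1:0,v2:38,v3:18,v4:21,v5:13,v6:4,v7:37
step 3: dist = v0:inf,v1:0,v2:25,v3:18,v4:21,v5:13,v6:4,v7:37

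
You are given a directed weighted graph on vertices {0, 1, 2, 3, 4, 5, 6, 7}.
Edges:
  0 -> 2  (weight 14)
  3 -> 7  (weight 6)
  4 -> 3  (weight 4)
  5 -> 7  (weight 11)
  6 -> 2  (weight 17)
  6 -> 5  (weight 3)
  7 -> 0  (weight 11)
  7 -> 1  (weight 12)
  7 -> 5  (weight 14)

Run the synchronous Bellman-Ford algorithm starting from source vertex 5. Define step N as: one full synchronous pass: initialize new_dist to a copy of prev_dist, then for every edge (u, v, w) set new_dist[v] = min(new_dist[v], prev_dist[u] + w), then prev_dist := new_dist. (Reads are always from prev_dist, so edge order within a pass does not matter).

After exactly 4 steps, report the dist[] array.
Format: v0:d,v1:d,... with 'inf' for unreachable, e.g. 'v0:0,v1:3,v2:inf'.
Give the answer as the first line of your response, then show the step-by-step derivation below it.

v0:22,v1:23,v2:36,v3:inf,v4:inf,v5:0,v6:inf,v7:11

step 1: dist = v0:inf,v1:inf,v2:inf,v3:inf,v4:inf,v5:0,v6:inf,v7:11
step 2: dist = v0:22,v1:23,v2:inf,v3:inf,v4:inf,v5:0,v6:inf,v7:11
step 3: dist = v0:22,v1:23,v2:36,v3:inf,v4:inf,v5:0,v6:inf,v7:11
step 4: dist = v0:22,v1:23,v2:36,v3:inf,v4:inf,v5:0,v6:inf,v7:11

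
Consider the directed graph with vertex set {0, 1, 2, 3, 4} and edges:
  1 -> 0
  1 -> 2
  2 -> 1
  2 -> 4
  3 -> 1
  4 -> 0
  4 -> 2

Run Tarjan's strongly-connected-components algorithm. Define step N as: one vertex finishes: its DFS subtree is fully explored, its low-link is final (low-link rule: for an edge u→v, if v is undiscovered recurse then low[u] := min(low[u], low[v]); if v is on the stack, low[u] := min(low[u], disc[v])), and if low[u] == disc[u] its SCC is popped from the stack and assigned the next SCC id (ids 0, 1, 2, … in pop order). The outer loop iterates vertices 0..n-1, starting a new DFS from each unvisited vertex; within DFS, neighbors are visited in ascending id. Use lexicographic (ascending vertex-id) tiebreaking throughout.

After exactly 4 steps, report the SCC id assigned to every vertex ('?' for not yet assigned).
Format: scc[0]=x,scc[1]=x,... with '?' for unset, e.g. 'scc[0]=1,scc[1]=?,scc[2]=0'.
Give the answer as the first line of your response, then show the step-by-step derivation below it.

scc[0]=0,scc[1]=1,scc[2]=1,scc[3]=?,scc[4]=1

step 1: low=(low[0]=0,low[1]=?,low[2]=?,low[3]=?,low[4]=?); scc=(scc[0]=0,scc[1]=?,scc[2]=?,scc[3]=?,scc[4]=?)
step 2: low=(low[0]=0,low[1]=1,low[2]=1,low[3]=?,low[4]=2); scc=(scc[0]=0,scc[1]=?,scc[2]=?,scc[3]=?,scc[4]=?)
step 3: low=(low[0]=0,low[1]=1,low[2]=1,low[3]=?,low[4]=2); scc=(scc[0]=0,scc[1]=?,scc[2]=?,scc[3]=?,scc[4]=?)
step 4: low=(low[0]=0,low[1]=1,low[2]=1,low[3]=?,low[4]=2); scc=(scc[0]=0,scc[1]=1,scc[2]=1,scc[3]=?,scc[4]=1)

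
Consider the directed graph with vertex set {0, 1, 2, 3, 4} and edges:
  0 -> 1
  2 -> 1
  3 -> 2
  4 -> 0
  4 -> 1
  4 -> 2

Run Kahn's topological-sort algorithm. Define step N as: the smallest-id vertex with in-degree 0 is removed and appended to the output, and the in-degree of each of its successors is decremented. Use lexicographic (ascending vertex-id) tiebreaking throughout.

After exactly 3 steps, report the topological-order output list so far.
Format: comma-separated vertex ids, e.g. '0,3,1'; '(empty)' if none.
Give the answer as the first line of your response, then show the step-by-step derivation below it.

3,4,0

step 1: output 3; order=[3]; indeg=(1,3,1,0,0)
step 2: output 4; order=[3,4]; indeg=(0,2,0,0,0)
step 3: output 0; order=[3,4,0]; indeg=(0,1,0,0,0)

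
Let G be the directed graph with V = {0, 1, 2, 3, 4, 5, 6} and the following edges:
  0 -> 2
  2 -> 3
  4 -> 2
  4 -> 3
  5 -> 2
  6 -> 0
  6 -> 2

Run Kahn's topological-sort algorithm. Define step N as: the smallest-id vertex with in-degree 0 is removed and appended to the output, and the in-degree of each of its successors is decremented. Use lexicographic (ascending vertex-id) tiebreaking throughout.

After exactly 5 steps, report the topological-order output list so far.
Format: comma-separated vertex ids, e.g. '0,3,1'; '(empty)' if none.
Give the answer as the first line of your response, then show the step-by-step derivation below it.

1,4,5,6,0

step 1: output 1; order=[1]; indeg=(1,0,4,2,0,0,0)
step 2: output 4; order=[1,4]; indeg=(1,0,3,1,0,0,0)
step 3: output 5; order=[1,4,5]; indeg=(1,0,2,1,0,0,0)
step 4: output 6; order=[1,4,5,6]; indeg=(0,0,1,1,0,0,0)
step 5: output 0; order=[1,4,5,6,0]; indeg=(0,0,0,1,0,0,0)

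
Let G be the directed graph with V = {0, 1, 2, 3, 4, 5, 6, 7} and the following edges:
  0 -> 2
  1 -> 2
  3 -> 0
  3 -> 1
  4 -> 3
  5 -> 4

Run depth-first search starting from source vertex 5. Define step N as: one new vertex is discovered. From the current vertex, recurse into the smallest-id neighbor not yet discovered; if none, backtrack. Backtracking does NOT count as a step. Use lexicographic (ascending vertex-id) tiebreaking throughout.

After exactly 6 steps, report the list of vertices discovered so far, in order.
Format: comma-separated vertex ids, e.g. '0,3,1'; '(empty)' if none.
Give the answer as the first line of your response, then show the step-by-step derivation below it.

5,4,3,0,2,1

step 1: discover 5; path=5; order=5
step 2: discover 4; path=5>4; order=5,4
step 3: discover 3; path=5>4>3; order=5,4,3
step 4: discover 0; path=5>4>3>0; order=5,4,3,0
step 5: discover 2; path=5>4>3>0>2; order=5,4,3,0,2
step 6: discover 1; path=5>4>3>1; order=5,4,3,0,2,1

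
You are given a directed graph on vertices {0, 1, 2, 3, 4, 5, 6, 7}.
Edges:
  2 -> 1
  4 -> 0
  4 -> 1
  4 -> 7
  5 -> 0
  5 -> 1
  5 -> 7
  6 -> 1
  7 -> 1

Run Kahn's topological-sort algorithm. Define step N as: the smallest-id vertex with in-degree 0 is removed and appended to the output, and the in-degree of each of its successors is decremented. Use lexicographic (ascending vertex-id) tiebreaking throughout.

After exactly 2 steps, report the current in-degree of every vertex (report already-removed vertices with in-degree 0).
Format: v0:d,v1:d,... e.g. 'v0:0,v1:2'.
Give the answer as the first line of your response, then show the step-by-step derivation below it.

v0:2,v1:4,v2:0,v3:0,v4:0,v5:0,v6:0,v7:2

step 1: output 2; order=[2]; indeg=(2,4,0,0,0,0,0,2)
step 2: output 3; order=[2,3]; indeg=(2,4,0,0,0,0,0,2)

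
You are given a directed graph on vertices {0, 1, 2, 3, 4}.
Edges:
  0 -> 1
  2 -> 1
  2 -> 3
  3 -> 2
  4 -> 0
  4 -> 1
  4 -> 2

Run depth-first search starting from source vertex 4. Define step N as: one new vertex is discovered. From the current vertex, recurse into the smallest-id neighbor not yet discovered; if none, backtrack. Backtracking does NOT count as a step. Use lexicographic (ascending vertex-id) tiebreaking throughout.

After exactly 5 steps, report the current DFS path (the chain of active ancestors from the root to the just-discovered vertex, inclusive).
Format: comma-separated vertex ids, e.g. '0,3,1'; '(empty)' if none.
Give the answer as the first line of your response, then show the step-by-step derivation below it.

4,2,3

step 1: discover 4; path=4; order=4
step 2: discover 0; path=4>0; order=4,0
step 3: discover 1; path=4>0>1; order=4,0,1
step 4: discover 2; path=4>2; order=4,0,1,2
step 5: discover 3; path=4>2>3; order=4,0,1,2,3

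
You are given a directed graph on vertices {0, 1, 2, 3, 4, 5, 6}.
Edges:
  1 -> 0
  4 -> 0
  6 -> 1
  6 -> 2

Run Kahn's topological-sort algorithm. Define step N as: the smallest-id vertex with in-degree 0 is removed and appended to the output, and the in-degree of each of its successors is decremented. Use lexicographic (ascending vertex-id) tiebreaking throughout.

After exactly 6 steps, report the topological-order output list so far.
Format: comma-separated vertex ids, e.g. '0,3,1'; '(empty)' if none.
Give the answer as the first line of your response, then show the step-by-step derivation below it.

3,4,5,6,1,0

step 1: output 3; order=[3]; indeg=(2,1,1,0,0,0,0)
step 2: output 4; order=[3,4]; indeg=(1,1,1,0,0,0,0)
step 3: output 5; order=[3,4,5]; indeg=(1,1,1,0,0,0,0)
step 4: output 6; order=[3,4,5,6]; indeg=(1,0,0,0,0,0,0)
step 5: output 1; order=[3,4,5,6,1]; indeg=(0,0,0,0,0,0,0)
step 6: output 0; order=[3,4,5,6,1,0]; indeg=(0,0,0,0,0,0,0)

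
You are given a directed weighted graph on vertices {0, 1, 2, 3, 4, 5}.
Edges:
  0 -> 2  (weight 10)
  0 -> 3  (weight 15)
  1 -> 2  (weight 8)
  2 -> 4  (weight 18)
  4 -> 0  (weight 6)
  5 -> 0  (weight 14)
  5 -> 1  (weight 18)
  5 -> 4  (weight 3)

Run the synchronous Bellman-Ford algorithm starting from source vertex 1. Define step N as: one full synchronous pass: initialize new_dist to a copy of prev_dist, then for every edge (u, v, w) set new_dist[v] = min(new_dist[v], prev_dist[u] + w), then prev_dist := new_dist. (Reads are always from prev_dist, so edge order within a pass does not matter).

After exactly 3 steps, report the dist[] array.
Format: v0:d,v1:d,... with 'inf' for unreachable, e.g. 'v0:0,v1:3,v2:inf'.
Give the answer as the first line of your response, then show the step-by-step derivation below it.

v0:32,v1:0,v2:8,v3:inf,v4:26,v5:inf

step 1: dist = v0:inf,v1:0,v2:8,v3:inf,v4:inf,v5:inf
step 2: dist = v0:inf,v1:0,v2:8,v3:inf,v4:26,v5:inf
step 3: dist = v0:32,v1:0,v2:8,v3:inf,v4:26,v5:inf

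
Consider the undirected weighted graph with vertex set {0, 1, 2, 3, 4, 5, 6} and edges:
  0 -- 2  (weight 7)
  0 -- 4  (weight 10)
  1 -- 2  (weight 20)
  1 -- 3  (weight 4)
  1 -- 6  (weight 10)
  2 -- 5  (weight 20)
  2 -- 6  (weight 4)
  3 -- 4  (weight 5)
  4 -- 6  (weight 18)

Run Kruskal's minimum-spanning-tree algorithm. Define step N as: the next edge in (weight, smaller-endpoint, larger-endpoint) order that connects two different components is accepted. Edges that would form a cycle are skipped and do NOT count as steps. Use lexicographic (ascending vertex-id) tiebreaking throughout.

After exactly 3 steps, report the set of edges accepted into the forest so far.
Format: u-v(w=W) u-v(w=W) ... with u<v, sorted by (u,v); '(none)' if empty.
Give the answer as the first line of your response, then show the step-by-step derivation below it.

1-3(w=4) 2-6(w=4) 3-4(w=5)

step 1: add edge 1-3 (w=4); MST = {1-3(w=4)}
step 2: add edge 2-6 (w=4); MST = {1-3(w=4) 2-6(w=4)}
step 3: add edge 3-4 (w=5); MST = {1-3(w=4) 2-6(w=4) 3-4(w=5)}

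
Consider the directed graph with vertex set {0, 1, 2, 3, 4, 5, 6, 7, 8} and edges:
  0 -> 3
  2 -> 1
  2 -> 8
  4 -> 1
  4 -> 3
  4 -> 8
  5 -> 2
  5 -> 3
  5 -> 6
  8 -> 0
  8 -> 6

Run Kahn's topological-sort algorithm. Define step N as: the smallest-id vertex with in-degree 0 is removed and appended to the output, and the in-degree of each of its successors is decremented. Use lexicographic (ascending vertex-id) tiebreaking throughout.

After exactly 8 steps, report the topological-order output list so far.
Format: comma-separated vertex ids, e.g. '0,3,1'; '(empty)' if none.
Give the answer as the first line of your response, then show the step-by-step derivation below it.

4,5,2,1,7,8,0,3

step 1: output 4; order=[4]; indeg=(1,1,1,2,0,0,2,0,1)
step 2: output 5; order=[4,5]; indeg=(1,1,0,1,0,0,1,0,1)
step 3: output 2; order=[4,5,2]; indeg=(1,0,0,1,0,0,1,0,0)
step 4: output 1; order=[4,5,2,1]; indeg=(1,0,0,1,0,0,1,0,0)
step 5: output 7; order=[4,5,2,1,7]; indeg=(1,0,0,1,0,0,1,0,0)
step 6: output 8; order=[4,5,2,1,7,8]; indeg=(0,0,0,1,0,0,0,0,0)
step 7: output 0; order=[4,5,2,1,7,8,0]; indeg=(0,0,0,0,0,0,0,0,0)
step 8: output 3; order=[4,5,2,1,7,8,0,3]; indeg=(0,0,0,0,0,0,0,0,0)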